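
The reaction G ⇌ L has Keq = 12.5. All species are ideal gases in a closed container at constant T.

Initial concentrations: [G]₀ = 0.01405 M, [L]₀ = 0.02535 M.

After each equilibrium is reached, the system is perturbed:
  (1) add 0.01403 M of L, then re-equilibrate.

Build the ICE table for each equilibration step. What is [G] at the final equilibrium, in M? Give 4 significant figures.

Q₀ = 1.804 vs Keq = 12.5 ⇒ Q<K, forward
Step 1:
                   G          L
  init       0.01405    0.02535
  Δ         -0.01113    0.01113
  eq        0.002919    0.03648
  solve Keq expr → x = 0.01113; check Q = 12.5
Then add 0.01403 M of L.
Step 2:
                   G          L
  init      0.002919    0.05051
  Δ         0.001039  -0.001039
  eq        0.003958    0.04947
  solve Keq expr → x = -0.001039; check Q = 12.5

[G]_eq = 0.003958 M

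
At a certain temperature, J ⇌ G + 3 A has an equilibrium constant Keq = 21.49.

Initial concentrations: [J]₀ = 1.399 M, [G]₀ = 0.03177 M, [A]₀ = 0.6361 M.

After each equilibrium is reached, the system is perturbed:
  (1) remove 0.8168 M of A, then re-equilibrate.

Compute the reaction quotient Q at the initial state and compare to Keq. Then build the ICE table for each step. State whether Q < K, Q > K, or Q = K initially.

Q₀ = 0.005845; Q < K (proceeds forward)

Q₀ = 0.005845 vs Keq = 21.49 ⇒ Q<K, forward
Step 1:
                   J          G          A
  I            1.399    0.03177     0.6361
  C          -0.7004     0.7004      2.101
  E           0.6986     0.7321      2.737
  solve Keq expr → x = 0.7004; check Q = 21.49
Then remove 0.8168 M of A.
Step 2:
                   J          G          A
  I           0.6986     0.7321       1.92
  C          -0.1505     0.1505     0.4516
  E           0.5481     0.8827      2.372
  solve Keq expr → x = 0.1505; check Q = 21.49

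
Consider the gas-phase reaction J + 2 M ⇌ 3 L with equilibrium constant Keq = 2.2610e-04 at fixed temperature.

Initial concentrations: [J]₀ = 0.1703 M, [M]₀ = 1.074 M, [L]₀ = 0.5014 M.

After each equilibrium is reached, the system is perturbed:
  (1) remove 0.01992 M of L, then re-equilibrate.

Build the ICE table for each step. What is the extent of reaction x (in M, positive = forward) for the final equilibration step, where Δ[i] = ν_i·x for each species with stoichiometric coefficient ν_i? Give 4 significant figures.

Q₀ = 0.6417 vs Keq = 2.2610e-04 ⇒ Q>K, reverse
Step 1:
                   J          M          L
  init        0.1703      1.074     0.5014
  Δ             0.15     0.2999    -0.4499
  eq          0.3203      1.374    0.05151
  solve Keq expr → x = -0.15; check Q = 2.2610e-04
Then remove 0.01992 M of L.
Step 2:
                   J          M          L
  init        0.3203      1.374    0.03159
  Δ        -0.006418   -0.01284    0.01925
  eq          0.3138      1.361    0.05085
  solve Keq expr → x = 0.006418; check Q = 2.2610e-04

x = 0.006418 M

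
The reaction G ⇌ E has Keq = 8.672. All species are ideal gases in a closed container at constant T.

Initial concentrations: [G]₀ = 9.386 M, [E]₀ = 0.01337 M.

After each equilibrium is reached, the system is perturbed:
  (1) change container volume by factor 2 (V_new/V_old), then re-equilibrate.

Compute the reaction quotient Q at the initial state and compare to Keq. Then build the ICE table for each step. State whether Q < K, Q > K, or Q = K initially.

Q₀ = 0.001424; Q < K (proceeds forward)

Q₀ = 0.001424 vs Keq = 8.672 ⇒ Q<K, forward
Step 1:
                    G           E
  init          9.386     0.01337
  Δ            -8.414       8.414
  eq           0.9718       8.428
  solve Keq expr → x = 8.414; check Q = 8.672
Then change container volume by factor 2 (V_new/V_old).
Step 2:
                    G           E
  init         0.4859       4.214
  Δ                 0           0
  eq           0.4859       4.214
  solve Keq expr → x = 0; check Q = 8.672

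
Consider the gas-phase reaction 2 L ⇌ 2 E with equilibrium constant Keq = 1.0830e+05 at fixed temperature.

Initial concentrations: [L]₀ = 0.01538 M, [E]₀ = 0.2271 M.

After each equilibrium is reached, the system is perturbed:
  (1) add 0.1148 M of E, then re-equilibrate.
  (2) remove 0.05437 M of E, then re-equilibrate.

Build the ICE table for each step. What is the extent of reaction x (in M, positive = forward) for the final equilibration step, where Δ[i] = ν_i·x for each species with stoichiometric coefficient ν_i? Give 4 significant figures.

Q₀ = 218 vs Keq = 1.0830e+05 ⇒ Q<K, forward
Step 1:
                    L           E
  init        0.01538      0.2271
  Δ          -0.01465     0.01465
  eq       7.3459e-04      0.2417
  solve Keq expr → x = 0.007323; check Q = 1.0830e+05
Then add 0.1148 M of E.
Step 2:
                    L           E
  init     7.3459e-04      0.3565
  Δ        3.4778e-04 -3.4778e-04
  eq         0.001082      0.3562
  solve Keq expr → x = -1.7389e-04; check Q = 1.0830e+05
Then remove 0.05437 M of E.
Step 3:
                    L           E
  init       0.001082      0.3018
  Δ       -1.6471e-04  1.6471e-04
  eq       9.1766e-04       0.302
  solve Keq expr → x = 8.2356e-05; check Q = 1.0830e+05

x = 8.2356e-05 M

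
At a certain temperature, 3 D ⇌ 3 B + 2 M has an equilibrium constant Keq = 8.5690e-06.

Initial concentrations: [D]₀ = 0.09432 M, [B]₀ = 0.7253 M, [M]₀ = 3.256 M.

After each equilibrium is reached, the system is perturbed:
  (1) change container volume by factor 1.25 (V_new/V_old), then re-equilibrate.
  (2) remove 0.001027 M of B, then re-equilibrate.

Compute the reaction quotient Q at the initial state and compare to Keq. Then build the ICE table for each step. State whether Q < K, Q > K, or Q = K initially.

Q₀ = 4821 vs Keq = 8.5690e-06 ⇒ Q>K, reverse
Step 1:
                    D           B           M
  Initial     0.09432      0.7253       3.256
  Change       0.7169     -0.7169     -0.4779
  Equil        0.8112      0.0084       2.778
  solve Keq expr → x = -0.239; check Q = 8.5690e-06
Then change container volume by factor 1.25 (V_new/V_old).
Step 2:
                    D           B           M
  Initial       0.649     0.00672       2.222
  Change    -0.001063    0.001063  7.0897e-04
  Equil        0.6479    0.007784       2.223
  solve Keq expr → x = 3.5448e-04; check Q = 8.5690e-06
Then remove 0.001027 M of B.
Step 3:
                    D           B           M
  Initial      0.6479    0.006757       2.223
  Change    -0.001013    0.001013  6.7550e-04
  Equil        0.6469     0.00777       2.224
  solve Keq expr → x = 3.3775e-04; check Q = 8.5690e-06

Q₀ = 4821; Q > K (proceeds reverse)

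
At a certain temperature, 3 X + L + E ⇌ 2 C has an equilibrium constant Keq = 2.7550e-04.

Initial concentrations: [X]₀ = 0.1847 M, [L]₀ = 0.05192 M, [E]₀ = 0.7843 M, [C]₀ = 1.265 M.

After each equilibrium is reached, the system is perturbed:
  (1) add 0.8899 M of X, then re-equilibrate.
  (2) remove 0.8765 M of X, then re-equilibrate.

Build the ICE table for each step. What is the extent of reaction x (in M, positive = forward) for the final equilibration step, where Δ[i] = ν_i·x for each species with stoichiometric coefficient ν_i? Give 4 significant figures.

x = -0.01488 M

Q₀ = 6237 vs Keq = 2.7550e-04 ⇒ Q>K, reverse
Step 1:
                  X         L         E         C
  I          0.1847   0.05192    0.7843     1.265
  C           1.829    0.6097    0.6097    -1.219
  E           2.014    0.6616     1.394   0.04556
  solve Keq expr → x = -0.6097; check Q = 2.7550e-04
Then add 0.8899 M of X.
Step 2:
                  X         L         E         C
  I           2.904    0.6616     1.394   0.04556
  C        -0.04528  -0.01509  -0.01509   0.03019
  E           2.858    0.6465     1.379   0.07574
  solve Keq expr → x = 0.01509; check Q = 2.7550e-04
Then remove 0.8765 M of X.
Step 3:
                  X         L         E         C
  I           1.982    0.6465     1.379   0.07574
  C         0.04464   0.01488   0.01488  -0.02976
  E           2.027    0.6614     1.394   0.04598
  solve Keq expr → x = -0.01488; check Q = 2.7550e-04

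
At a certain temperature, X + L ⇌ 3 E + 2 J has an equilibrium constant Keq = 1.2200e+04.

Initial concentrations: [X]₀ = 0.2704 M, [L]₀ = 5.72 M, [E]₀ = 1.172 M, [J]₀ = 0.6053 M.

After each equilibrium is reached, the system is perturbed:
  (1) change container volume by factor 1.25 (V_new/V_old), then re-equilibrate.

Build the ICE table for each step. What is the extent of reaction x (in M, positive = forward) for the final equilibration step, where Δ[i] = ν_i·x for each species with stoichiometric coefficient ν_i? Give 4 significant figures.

Q₀ = 0.3813 vs Keq = 1.2200e+04 ⇒ Q<K, forward
Step 1:
                   X          L          E          J
  Initial     0.2704       5.72      1.172     0.6053
  Change     -0.2702    -0.2702     0.8107     0.5405
  Equil   1.5391e-04       5.45      1.983      1.146
  solve Keq expr → x = 0.2702; check Q = 1.2200e+04
Then change container volume by factor 1.25 (V_new/V_old).
Step 2:
                   X          L          E          J
  Initial 1.2313e-04       4.36      1.586     0.9166
  Change  -6.0048e-05 -6.0048e-05 1.8014e-04 1.2010e-04
  Equil   6.3081e-05       4.36      1.586     0.9168
  solve Keq expr → x = 6.0048e-05; check Q = 1.2200e+04

x = 6.0048e-05 M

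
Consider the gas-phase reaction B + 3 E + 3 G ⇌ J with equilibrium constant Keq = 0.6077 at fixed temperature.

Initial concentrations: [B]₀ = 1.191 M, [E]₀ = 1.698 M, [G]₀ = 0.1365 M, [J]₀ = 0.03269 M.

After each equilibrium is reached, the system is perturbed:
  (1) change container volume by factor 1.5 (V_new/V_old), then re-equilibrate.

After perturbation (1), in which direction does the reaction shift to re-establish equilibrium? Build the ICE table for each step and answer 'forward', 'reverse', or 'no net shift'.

Q₀ = 2.204 vs Keq = 0.6077 ⇒ Q>K, reverse
Step 1:
                  B         E         G         J
  I           1.191     1.698    0.1365   0.03269
  C         0.01252   0.03757   0.03757  -0.01252
  E           1.204     1.736    0.1741   0.02017
  solve Keq expr → x = -0.01252; check Q = 0.6077
Then change container volume by factor 1.5 (V_new/V_old).
Step 2:
                  B         E         G         J
  I          0.8023     1.157     0.116   0.01344
  C         0.01074   0.03221   0.03221  -0.01074
  E          0.8131     1.189    0.1483  0.002708
  solve Keq expr → x = -0.01074; check Q = 0.6077

Direction: reverse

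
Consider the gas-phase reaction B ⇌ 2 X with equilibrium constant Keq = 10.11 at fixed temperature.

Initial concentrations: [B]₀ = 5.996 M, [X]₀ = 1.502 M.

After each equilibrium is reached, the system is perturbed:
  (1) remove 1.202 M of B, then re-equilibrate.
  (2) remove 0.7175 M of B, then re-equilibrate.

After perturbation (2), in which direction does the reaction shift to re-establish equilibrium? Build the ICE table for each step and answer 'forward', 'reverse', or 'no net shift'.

Q₀ = 0.3763 vs Keq = 10.11 ⇒ Q<K, forward
Step 1:
                  B         X
  Initial     5.996     1.502
  Change     -2.304     4.608
  Equil       3.692      6.11
  solve Keq expr → x = 2.304; check Q = 10.11
Then remove 1.202 M of B.
Step 2:
                  B         X
  Initial      2.49      6.11
  Change     0.3674   -0.7347
  Equil       2.858     5.375
  solve Keq expr → x = -0.3674; check Q = 10.11
Then remove 0.7175 M of B.
Step 3:
                  B         X
  Initial      2.14     5.375
  Change     0.2366   -0.4731
  Equil       2.377     4.902
  solve Keq expr → x = -0.2366; check Q = 10.11

Direction: reverse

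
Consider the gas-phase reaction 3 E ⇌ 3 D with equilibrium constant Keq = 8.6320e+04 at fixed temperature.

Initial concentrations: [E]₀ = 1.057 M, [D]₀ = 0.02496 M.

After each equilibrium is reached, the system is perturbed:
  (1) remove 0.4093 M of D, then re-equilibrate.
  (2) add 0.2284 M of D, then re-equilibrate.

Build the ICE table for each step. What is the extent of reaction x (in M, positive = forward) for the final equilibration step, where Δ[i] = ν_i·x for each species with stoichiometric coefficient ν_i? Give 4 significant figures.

Q₀ = 1.3168e-05 vs Keq = 8.6320e+04 ⇒ Q<K, forward
Step 1:
                  E         D
  init        1.057   0.02496
  Δ          -1.033     1.033
  eq        0.02394     1.058
  solve Keq expr → x = 0.3444; check Q = 8.6320e+04
Then remove 0.4093 M of D.
Step 2:
                  E         D
  init      0.02394    0.6487
  Δ       -0.009056  0.009056
  eq        0.01488    0.6578
  solve Keq expr → x = 0.003019; check Q = 8.6320e+04
Then add 0.2284 M of D.
Step 3:
                  E         D
  init      0.01488    0.8862
  Δ        0.005054 -0.005054
  eq        0.01994    0.8811
  solve Keq expr → x = -0.001685; check Q = 8.6320e+04

x = -0.001685 M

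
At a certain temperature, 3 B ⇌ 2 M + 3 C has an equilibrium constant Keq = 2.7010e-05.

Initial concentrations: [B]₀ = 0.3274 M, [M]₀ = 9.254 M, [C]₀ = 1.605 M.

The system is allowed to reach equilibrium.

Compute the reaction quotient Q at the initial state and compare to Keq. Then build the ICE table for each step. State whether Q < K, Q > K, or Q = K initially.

Q₀ = 1.0089e+04; Q > K (proceeds reverse)

Q₀ = 1.0089e+04 vs Keq = 2.7010e-05 ⇒ Q>K, reverse
Step 1:
                    B           M           C
  Initial      0.3274       9.254       1.605
  Change        1.591      -1.061      -1.591
  Equil         1.918       8.193     0.01416
  solve Keq expr → x = -0.5303; check Q = 2.7010e-05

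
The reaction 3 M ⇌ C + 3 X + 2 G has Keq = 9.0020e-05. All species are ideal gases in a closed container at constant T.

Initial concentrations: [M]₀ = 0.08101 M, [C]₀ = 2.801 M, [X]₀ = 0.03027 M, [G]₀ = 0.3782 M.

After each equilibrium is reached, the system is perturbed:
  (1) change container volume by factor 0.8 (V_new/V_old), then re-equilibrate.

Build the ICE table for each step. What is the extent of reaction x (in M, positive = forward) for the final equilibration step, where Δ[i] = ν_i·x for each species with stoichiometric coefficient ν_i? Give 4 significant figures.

x = -5.1700e-04 M

Q₀ = 0.0209 vs Keq = 9.0020e-05 ⇒ Q>K, reverse
Step 1:
                    M           C           X           G
  Initial     0.08101       2.801     0.03027      0.3782
  Change      0.02371   -0.007904    -0.02371    -0.01581
  Equil        0.1047       2.793    0.006557      0.3624
  solve Keq expr → x = -0.007904; check Q = 9.0020e-05
Then change container volume by factor 0.8 (V_new/V_old).
Step 2:
                    M           C           X           G
  Initial      0.1309       3.491    0.008196       0.453
  Change     0.001551 -5.1700e-04   -0.001551   -0.001034
  Equil        0.1325       3.491    0.006645       0.452
  solve Keq expr → x = -5.1700e-04; check Q = 9.0020e-05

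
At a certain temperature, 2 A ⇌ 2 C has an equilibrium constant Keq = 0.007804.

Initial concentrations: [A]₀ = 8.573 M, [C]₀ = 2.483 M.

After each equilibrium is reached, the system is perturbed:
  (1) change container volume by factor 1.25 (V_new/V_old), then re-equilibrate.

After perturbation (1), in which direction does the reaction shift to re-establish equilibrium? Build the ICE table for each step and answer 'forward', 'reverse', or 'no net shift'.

Q₀ = 0.08389 vs Keq = 0.007804 ⇒ Q>K, reverse
Step 1:
                  A         C
  Initial     8.573     2.483
  Change      1.586    -1.586
  Equil       10.16    0.8974
  solve Keq expr → x = -0.7928; check Q = 0.007804
Then change container volume by factor 1.25 (V_new/V_old).
Step 2:
                  A         C
  Initial     8.127    0.7179
  Change          0         0
  Equil       8.127    0.7179
  solve Keq expr → x = 0; check Q = 0.007804

Direction: no net shift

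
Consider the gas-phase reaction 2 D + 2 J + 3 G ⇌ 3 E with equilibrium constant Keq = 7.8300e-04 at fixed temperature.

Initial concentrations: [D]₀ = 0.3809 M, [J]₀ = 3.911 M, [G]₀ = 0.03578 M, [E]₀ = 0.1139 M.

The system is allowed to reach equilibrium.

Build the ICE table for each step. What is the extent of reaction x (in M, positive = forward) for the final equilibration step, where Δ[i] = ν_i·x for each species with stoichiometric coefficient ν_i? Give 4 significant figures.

x = -0.03204 M

Q₀ = 14.54 vs Keq = 7.8300e-04 ⇒ Q>K, reverse
Step 1:
                    D           J           G           E
  I            0.3809       3.911     0.03578      0.1139
  C           0.06408     0.06408     0.09612    -0.09612
  E             0.445       3.975      0.1319     0.01778
  solve Keq expr → x = -0.03204; check Q = 7.8300e-04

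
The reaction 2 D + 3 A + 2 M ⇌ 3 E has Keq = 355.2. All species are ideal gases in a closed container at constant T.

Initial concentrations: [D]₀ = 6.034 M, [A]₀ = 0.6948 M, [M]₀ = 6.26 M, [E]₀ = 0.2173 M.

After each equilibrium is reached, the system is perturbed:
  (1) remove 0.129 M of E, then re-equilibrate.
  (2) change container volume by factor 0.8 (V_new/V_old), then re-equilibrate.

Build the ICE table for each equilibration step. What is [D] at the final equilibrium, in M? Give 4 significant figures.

Q₀ = 2.1441e-05 vs Keq = 355.2 ⇒ Q<K, forward
Step 1:
                  D         A         M         E
  Initial     6.034    0.6948      6.26    0.2173
  Change    -0.4549   -0.6823   -0.4549    0.6823
  Equil       5.579    0.0125     5.805    0.8996
  solve Keq expr → x = 0.2274; check Q = 355.2
Then remove 0.129 M of E.
Step 2:
                  D         A         M         E
  Initial     5.579    0.0125     5.805    0.7706
  Change  -0.001177 -0.001765 -0.001177  0.001765
  Equil       5.578   0.01074     5.804    0.7724
  solve Keq expr → x = 5.8841e-04; check Q = 355.2
Then change container volume by factor 0.8 (V_new/V_old).
Step 3:
                  D         A         M         E
  Initial     6.972   0.01342     7.255    0.9655
  Change  -0.002276 -0.003414 -0.002276  0.003414
  Equil        6.97   0.01001     7.253    0.9689
  solve Keq expr → x = 0.001138; check Q = 355.2

[D]_eq = 6.97 M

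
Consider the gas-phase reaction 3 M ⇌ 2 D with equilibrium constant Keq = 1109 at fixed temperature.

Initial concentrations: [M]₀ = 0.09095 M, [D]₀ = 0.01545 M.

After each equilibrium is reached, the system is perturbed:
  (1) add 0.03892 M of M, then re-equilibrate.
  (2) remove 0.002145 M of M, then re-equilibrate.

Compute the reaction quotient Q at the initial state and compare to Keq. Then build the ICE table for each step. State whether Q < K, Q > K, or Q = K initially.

Q₀ = 0.3173; Q < K (proceeds forward)

Q₀ = 0.3173 vs Keq = 1109 ⇒ Q<K, forward
Step 1:
                   M          D
  init       0.09095    0.01545
  Δ         -0.07523    0.05016
  eq         0.01572    0.06561
  solve Keq expr → x = 0.02508; check Q = 1109
Then add 0.03892 M of M.
Step 2:
                   M          D
  init       0.05464    0.06561
  Δ         -0.03535    0.02357
  eq         0.01928    0.08917
  solve Keq expr → x = 0.01178; check Q = 1109
Then remove 0.002145 M of M.
Step 3:
                   M          D
  init       0.01714    0.08917
  Δ         0.001957  -0.001304
  eq         0.01909    0.08787
  solve Keq expr → x = -6.5217e-04; check Q = 1109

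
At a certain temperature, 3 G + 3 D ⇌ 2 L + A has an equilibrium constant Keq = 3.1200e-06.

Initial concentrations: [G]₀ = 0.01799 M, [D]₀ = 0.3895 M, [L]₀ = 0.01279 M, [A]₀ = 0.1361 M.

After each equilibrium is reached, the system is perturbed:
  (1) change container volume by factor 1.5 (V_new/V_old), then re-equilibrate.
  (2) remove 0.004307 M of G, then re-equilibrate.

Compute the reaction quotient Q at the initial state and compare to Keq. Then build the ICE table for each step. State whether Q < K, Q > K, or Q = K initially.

Q₀ = 64.71; Q > K (proceeds reverse)

Q₀ = 64.71 vs Keq = 3.1200e-06 ⇒ Q>K, reverse
Step 1:
                  G         D         L         A
  I         0.01799    0.3895   0.01279    0.1361
  C         0.01917   0.01917  -0.01278  -0.00639
  E         0.03716    0.4087 9.1788e-06    0.1297
  solve Keq expr → x = -0.00639; check Q = 3.1200e-06
Then change container volume by factor 1.5 (V_new/V_old).
Step 2:
                  G         D         L         A
  I         0.02477    0.2724 6.1192e-06   0.08647
  C       4.1811e-06 4.1811e-06 -2.7874e-06 -1.3937e-06
  E         0.02478    0.2725 3.3318e-06   0.08647
  solve Keq expr → x = -1.3937e-06; check Q = 3.1200e-06
Then remove 0.004307 M of G.
Step 3:
                  G         D         L         A
  I         0.02047    0.2725 3.3318e-06   0.08647
  C       1.2443e-06 1.2443e-06 -8.2954e-07 -4.1477e-07
  E         0.02047    0.2725 2.5023e-06   0.08647
  solve Keq expr → x = -4.1477e-07; check Q = 3.1200e-06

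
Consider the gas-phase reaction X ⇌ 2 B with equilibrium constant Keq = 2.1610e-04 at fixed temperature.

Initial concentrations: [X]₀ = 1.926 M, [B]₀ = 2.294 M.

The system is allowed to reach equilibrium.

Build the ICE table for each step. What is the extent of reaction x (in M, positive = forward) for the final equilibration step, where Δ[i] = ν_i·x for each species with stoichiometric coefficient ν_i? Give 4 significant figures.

Q₀ = 2.732 vs Keq = 2.1610e-04 ⇒ Q>K, reverse
Step 1:
                  X         B
  init        1.926     2.294
  Δ           1.134    -2.268
  eq           3.06   0.02572
  solve Keq expr → x = -1.134; check Q = 2.1610e-04

x = -1.134 M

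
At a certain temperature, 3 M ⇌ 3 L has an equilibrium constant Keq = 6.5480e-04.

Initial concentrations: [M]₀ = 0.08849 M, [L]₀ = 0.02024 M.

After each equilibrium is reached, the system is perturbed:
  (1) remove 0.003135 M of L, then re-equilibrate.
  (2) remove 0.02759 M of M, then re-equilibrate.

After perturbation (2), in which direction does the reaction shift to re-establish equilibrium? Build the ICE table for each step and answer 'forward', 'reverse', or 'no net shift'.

Q₀ = 0.01197 vs Keq = 6.5480e-04 ⇒ Q>K, reverse
Step 1:
                   M          L
  init       0.08849    0.02024
  Δ          0.01155   -0.01155
  eq             0.1   0.008687
  solve Keq expr → x = -0.003851; check Q = 6.5480e-04
Then remove 0.003135 M of L.
Step 2:
                   M          L
  init           0.1   0.005552
  Δ        -0.002885   0.002885
  eq         0.09716   0.008437
  solve Keq expr → x = 9.6151e-04; check Q = 6.5480e-04
Then remove 0.02759 M of M.
Step 3:
                   M          L
  init       0.06957   0.008437
  Δ         0.002204  -0.002204
  eq         0.07177   0.006232
  solve Keq expr → x = -7.3480e-04; check Q = 6.5480e-04

Direction: reverse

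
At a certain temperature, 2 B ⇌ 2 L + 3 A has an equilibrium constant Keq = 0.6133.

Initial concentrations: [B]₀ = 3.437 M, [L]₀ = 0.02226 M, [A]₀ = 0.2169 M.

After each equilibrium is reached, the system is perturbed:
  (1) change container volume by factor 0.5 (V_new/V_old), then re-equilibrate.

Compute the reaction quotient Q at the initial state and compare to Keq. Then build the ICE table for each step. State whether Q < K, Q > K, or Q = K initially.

Q₀ = 4.2803e-07 vs Keq = 0.6133 ⇒ Q<K, forward
Step 1:
                    B           L           A
  Initial       3.437     0.02226      0.2169
  Change      -0.9326      0.9326       1.399
  Equil         2.504      0.9549       1.616
  solve Keq expr → x = 0.4663; check Q = 0.6133
Then change container volume by factor 0.5 (V_new/V_old).
Step 2:
                    B           L           A
  Initial       5.009        1.91       3.232
  Change       0.6311     -0.6311     -0.9466
  Equil          5.64       1.279       2.285
  solve Keq expr → x = -0.3155; check Q = 0.6133

Q₀ = 4.2803e-07; Q < K (proceeds forward)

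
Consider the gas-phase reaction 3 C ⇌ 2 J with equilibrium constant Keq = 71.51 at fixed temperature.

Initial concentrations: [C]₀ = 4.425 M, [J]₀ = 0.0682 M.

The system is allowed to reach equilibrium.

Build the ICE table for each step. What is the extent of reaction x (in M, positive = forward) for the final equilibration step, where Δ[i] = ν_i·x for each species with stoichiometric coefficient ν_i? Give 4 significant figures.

Q₀ = 5.3682e-05 vs Keq = 71.51 ⇒ Q<K, forward
Step 1:
                  C         J
  init        4.425    0.0682
  Δ          -3.957     2.638
  eq         0.4679     2.706
  solve Keq expr → x = 1.319; check Q = 71.51

x = 1.319 M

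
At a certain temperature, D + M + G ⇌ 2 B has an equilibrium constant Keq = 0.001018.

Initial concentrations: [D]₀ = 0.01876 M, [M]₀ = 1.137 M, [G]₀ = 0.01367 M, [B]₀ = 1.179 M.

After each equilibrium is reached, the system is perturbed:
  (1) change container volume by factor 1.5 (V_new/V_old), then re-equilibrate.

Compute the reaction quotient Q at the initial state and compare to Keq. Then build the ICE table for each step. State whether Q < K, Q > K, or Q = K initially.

Q₀ = 4767; Q > K (proceeds reverse)

Q₀ = 4767 vs Keq = 0.001018 ⇒ Q>K, reverse
Step 1:
                    D           M           G           B
  Initial     0.01876       1.137     0.01367       1.179
  Change       0.5771      0.5771      0.5771      -1.154
  Equil        0.5959       1.714      0.5908     0.02478
  solve Keq expr → x = -0.5771; check Q = 0.001018
Then change container volume by factor 1.5 (V_new/V_old).
Step 2:
                    D           M           G           B
  Initial      0.3972       1.143      0.3939     0.01652
  Change     0.001486    0.001486    0.001486   -0.002973
  Equil        0.3987       1.144      0.3953     0.01355
  solve Keq expr → x = -0.001486; check Q = 0.001018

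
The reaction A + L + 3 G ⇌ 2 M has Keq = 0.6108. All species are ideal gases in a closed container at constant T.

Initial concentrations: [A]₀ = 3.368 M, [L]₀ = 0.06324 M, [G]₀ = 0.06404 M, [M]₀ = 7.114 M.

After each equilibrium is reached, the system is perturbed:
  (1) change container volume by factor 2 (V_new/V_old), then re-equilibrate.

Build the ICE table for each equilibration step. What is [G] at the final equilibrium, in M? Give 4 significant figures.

[G]_eq = 1.841 M

Q₀ = 9.0471e+05 vs Keq = 0.6108 ⇒ Q>K, reverse
Step 1:
                    A           L           G           M
  I             3.368     0.06324     0.06404       7.114
  C            0.7865      0.7865        2.36      -1.573
  E             4.155      0.8498       2.424       5.541
  solve Keq expr → x = -0.7865; check Q = 0.6108
Then change container volume by factor 2 (V_new/V_old).
Step 2:
                    A           L           G           M
  I             2.077      0.4249       1.212        2.77
  C            0.2096      0.2096      0.6289     -0.4193
  E             2.287      0.6345       1.841       2.351
  solve Keq expr → x = -0.2096; check Q = 0.6108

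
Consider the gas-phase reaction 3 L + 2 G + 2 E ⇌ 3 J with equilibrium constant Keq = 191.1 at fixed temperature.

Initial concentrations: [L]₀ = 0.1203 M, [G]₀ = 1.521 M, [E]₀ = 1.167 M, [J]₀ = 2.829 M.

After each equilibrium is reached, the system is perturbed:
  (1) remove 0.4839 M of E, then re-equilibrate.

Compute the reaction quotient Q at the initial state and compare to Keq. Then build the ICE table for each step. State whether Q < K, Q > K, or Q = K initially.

Q₀ = 4128; Q > K (proceeds reverse)

Q₀ = 4128 vs Keq = 191.1 ⇒ Q>K, reverse
Step 1:
                    L           G           E           J
  Initial      0.1203       1.521       1.167       2.829
  Change       0.1637      0.1091      0.1091     -0.1637
  Equil         0.284        1.63       1.276       2.665
  solve Keq expr → x = -0.05455; check Q = 191.1
Then remove 0.4839 M of E.
Step 2:
                    L           G           E           J
  Initial       0.284        1.63      0.7922       2.665
  Change      0.07348     0.04899     0.04899    -0.07348
  Equil        0.3574       1.679      0.8412       2.592
  solve Keq expr → x = -0.02449; check Q = 191.1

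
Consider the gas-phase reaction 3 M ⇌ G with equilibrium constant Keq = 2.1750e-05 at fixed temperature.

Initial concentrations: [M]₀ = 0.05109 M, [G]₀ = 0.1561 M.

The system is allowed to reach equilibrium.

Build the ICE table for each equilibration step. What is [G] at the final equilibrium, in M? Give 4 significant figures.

Q₀ = 1171 vs Keq = 2.1750e-05 ⇒ Q>K, reverse
Step 1:
                  M         G
  Initial   0.05109    0.1561
  Change     0.4683   -0.1561
  Equil      0.5194 3.0473e-06
  solve Keq expr → x = -0.1561; check Q = 2.1750e-05

[G]_eq = 3.0473e-06 M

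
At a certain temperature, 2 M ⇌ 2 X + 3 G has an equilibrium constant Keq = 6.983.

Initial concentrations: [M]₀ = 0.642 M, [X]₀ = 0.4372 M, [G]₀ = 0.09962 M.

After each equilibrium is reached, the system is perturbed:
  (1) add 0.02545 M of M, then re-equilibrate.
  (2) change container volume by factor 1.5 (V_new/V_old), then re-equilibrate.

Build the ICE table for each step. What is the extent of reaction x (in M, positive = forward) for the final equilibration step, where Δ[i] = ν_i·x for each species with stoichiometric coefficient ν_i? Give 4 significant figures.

x = 0.02211 M

Q₀ = 4.5849e-04 vs Keq = 6.983 ⇒ Q<K, forward
Step 1:
                   M          X          G
  init         0.642     0.4372    0.09962
  Δ          -0.4306     0.4306     0.6459
  eq          0.2114     0.8678     0.7455
  solve Keq expr → x = 0.2153; check Q = 6.983
Then add 0.02545 M of M.
Step 2:
                   M          X          G
  init        0.2368     0.8678     0.7455
  Δ         -0.01342    0.01342    0.02014
  eq          0.2234     0.8812     0.7657
  solve Keq expr → x = 0.006712; check Q = 6.983
Then change container volume by factor 1.5 (V_new/V_old).
Step 3:
                   M          X          G
  init        0.1489     0.5875     0.5104
  Δ         -0.04423    0.04423    0.06634
  eq          0.1047     0.6317     0.5768
  solve Keq expr → x = 0.02211; check Q = 6.983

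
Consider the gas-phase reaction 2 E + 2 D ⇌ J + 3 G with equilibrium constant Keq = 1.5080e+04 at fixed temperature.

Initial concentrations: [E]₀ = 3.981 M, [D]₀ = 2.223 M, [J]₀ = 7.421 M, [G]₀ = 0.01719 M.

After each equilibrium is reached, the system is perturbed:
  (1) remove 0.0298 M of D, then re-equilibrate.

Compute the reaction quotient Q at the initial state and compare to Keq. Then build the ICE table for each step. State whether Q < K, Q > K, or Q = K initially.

Q₀ = 4.8131e-07; Q < K (proceeds forward)

Q₀ = 4.8131e-07 vs Keq = 1.5080e+04 ⇒ Q<K, forward
Step 1:
                  E         D         J         G
  Initial     3.981     2.223     7.421   0.01719
  Change     -2.148    -2.148     1.074     3.221
  Equil       1.833   0.07544     8.495     3.239
  solve Keq expr → x = 1.074; check Q = 1.5080e+04
Then remove 0.0298 M of D.
Step 2:
                  E         D         J         G
  Initial     1.833   0.04564     8.495     3.239
  Change    0.02724   0.02724  -0.01362  -0.04085
  Equil       1.861   0.07288     8.481     3.198
  solve Keq expr → x = -0.01362; check Q = 1.5080e+04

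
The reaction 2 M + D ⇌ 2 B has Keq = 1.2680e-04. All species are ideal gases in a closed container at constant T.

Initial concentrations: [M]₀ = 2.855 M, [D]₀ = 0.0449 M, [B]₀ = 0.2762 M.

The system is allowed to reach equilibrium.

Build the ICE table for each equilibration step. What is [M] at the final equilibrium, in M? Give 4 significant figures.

Q₀ = 0.2084 vs Keq = 1.2680e-04 ⇒ Q>K, reverse
Step 1:
                  M         D         B
  I           2.855    0.0449    0.2762
  C          0.2615    0.1307   -0.2615
  E           3.116    0.1756   0.01471
  solve Keq expr → x = -0.1307; check Q = 1.2680e-04

[M]_eq = 3.116 M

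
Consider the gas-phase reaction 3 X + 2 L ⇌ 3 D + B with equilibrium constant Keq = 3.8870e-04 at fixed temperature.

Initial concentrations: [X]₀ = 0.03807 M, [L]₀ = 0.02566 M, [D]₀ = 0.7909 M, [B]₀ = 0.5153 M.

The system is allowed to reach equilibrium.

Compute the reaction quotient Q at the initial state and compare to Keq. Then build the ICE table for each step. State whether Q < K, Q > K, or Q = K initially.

Q₀ = 7.0172e+06; Q > K (proceeds reverse)

Q₀ = 7.0172e+06 vs Keq = 3.8870e-04 ⇒ Q>K, reverse
Step 1:
                    X           L           D           B
  Initial     0.03807     0.02566      0.7909      0.5153
  Change       0.7348      0.4899     -0.7348     -0.2449
  Equil        0.7729      0.5155     0.05608      0.2704
  solve Keq expr → x = -0.2449; check Q = 3.8870e-04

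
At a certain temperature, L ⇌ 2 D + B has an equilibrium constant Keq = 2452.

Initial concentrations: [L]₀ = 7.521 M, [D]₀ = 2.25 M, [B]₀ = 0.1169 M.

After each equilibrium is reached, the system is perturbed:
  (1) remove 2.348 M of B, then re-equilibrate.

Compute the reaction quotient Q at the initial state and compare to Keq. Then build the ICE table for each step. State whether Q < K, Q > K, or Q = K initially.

Q₀ = 0.07869 vs Keq = 2452 ⇒ Q<K, forward
Step 1:
                  L         D         B
  Initial     7.521      2.25    0.1169
  Change      -6.81     13.62      6.81
  Equil      0.7114     15.87     6.927
  solve Keq expr → x = 6.81; check Q = 2452
Then remove 2.348 M of B.
Step 2:
                  L         D         B
  Initial    0.7114     15.87     4.579
  Change    -0.1964    0.3928    0.1964
  Equil       0.515     16.26     4.775
  solve Keq expr → x = 0.1964; check Q = 2452

Q₀ = 0.07869; Q < K (proceeds forward)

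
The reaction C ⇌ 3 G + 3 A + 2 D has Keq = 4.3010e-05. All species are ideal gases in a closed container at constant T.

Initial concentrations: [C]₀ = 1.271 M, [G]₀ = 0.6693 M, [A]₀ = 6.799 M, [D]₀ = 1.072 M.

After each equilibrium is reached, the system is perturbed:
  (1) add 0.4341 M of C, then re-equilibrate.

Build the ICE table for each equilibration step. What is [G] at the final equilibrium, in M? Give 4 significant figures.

Q₀ = 85.2 vs Keq = 4.3010e-05 ⇒ Q>K, reverse
Step 1:
                   C          G          A          D
  Initial      1.271     0.6693      6.799      1.072
  Change      0.2201    -0.6604    -0.6604    -0.4403
  Equil        1.491   0.008857      6.139     0.6317
  solve Keq expr → x = -0.2201; check Q = 4.3010e-05
Then add 0.4341 M of C.
Step 2:
                   C          G          A          D
  Initial      1.925   0.008857      6.139     0.6317
  Change  -2.6015e-04 7.8045e-04 7.8045e-04 5.2030e-04
  Equil        1.925   0.009637      6.139     0.6322
  solve Keq expr → x = 2.6015e-04; check Q = 4.3010e-05

[G]_eq = 0.009637 M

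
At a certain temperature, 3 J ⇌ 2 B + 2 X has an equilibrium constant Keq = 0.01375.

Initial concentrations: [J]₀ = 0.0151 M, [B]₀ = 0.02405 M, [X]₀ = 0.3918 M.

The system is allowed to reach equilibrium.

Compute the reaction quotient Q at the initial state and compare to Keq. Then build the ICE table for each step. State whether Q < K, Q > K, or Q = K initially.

Q₀ = 25.79; Q > K (proceeds reverse)

Q₀ = 25.79 vs Keq = 0.01375 ⇒ Q>K, reverse
Step 1:
                    J           B           X
  init         0.0151     0.02405      0.3918
  Δ           0.03133    -0.02089    -0.02089
  eq          0.04643    0.003163      0.3709
  solve Keq expr → x = -0.01044; check Q = 0.01375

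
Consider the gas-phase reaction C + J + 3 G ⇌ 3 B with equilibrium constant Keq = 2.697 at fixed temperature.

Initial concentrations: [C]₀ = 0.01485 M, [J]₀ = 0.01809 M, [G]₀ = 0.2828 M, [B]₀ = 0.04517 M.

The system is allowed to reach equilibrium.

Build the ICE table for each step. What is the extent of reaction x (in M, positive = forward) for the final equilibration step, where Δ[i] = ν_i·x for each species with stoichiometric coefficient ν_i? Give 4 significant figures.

Q₀ = 15.17 vs Keq = 2.697 ⇒ Q>K, reverse
Step 1:
                    C           J           G           B
  init        0.01485     0.01809      0.2828     0.04517
  Δ          0.004585    0.004585     0.01376    -0.01376
  eq          0.01944     0.02268      0.2966     0.03141
  solve Keq expr → x = -0.004585; check Q = 2.697

x = -0.004585 M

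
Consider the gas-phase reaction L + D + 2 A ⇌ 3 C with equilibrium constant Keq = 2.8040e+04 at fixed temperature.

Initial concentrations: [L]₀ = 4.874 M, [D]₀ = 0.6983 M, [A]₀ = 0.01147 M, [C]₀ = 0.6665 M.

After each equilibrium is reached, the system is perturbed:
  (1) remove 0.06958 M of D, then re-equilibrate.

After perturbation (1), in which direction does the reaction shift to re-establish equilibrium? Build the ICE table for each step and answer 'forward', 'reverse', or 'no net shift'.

Q₀ = 661.2 vs Keq = 2.8040e+04 ⇒ Q<K, forward
Step 1:
                   L          D          A          C
  I            4.874     0.6983    0.01147     0.6665
  C        -0.004822  -0.004822  -0.009644    0.01447
  E            4.869     0.6935   0.001826      0.681
  solve Keq expr → x = 0.004822; check Q = 2.8040e+04
Then remove 0.06958 M of D.
Step 2:
                   L          D          A          C
  I            4.869     0.6239   0.001826      0.681
  C       4.9216e-05 4.9216e-05 9.8432e-05 -1.4765e-04
  E            4.869     0.6239   0.001925     0.6808
  solve Keq expr → x = -4.9216e-05; check Q = 2.8040e+04

Direction: reverse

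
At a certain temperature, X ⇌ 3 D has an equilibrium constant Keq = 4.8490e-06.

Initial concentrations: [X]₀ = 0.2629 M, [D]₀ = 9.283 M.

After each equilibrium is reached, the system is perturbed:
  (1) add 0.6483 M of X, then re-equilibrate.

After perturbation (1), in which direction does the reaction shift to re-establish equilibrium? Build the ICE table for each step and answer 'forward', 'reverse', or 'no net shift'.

Direction: forward

Q₀ = 3043 vs Keq = 4.8490e-06 ⇒ Q>K, reverse
Step 1:
                    X           D
  Initial      0.2629       9.283
  Change        3.086      -9.258
  Equil         3.349     0.02532
  solve Keq expr → x = -3.086; check Q = 4.8490e-06
Then add 0.6483 M of X.
Step 2:
                    X           D
  Initial       3.997     0.02532
  Change  -5.1252e-04    0.001538
  Equil         3.997     0.02686
  solve Keq expr → x = 5.1252e-04; check Q = 4.8490e-06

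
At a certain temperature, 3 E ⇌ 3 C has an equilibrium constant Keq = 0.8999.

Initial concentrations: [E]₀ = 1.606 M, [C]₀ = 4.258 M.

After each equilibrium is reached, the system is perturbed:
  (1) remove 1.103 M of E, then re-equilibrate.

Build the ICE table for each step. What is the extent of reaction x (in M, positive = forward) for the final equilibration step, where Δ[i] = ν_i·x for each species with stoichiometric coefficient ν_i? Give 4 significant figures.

Q₀ = 18.64 vs Keq = 0.8999 ⇒ Q>K, reverse
Step 1:
                   E          C
  I            1.606      4.258
  C            1.378     -1.378
  E            2.984       2.88
  solve Keq expr → x = -0.4592; check Q = 0.8999
Then remove 1.103 M of E.
Step 2:
                   E          C
  I            1.881       2.88
  C           0.5418    -0.5418
  E            2.422      2.339
  solve Keq expr → x = -0.1806; check Q = 0.8999

x = -0.1806 M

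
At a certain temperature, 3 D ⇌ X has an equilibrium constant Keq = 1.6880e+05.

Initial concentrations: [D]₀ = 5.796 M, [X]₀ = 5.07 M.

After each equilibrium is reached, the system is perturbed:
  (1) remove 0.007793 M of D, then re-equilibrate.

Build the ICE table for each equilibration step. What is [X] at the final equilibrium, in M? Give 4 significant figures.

[X]_eq = 6.988 M

Q₀ = 0.02604 vs Keq = 1.6880e+05 ⇒ Q<K, forward
Step 1:
                    D           X
  I             5.796        5.07
  C            -5.761        1.92
  E            0.0346        6.99
  solve Keq expr → x = 1.92; check Q = 1.6880e+05
Then remove 0.007793 M of D.
Step 2:
                    D           X
  I            0.0268        6.99
  C          0.007789   -0.002596
  E           0.03459       6.988
  solve Keq expr → x = -0.002596; check Q = 1.6880e+05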